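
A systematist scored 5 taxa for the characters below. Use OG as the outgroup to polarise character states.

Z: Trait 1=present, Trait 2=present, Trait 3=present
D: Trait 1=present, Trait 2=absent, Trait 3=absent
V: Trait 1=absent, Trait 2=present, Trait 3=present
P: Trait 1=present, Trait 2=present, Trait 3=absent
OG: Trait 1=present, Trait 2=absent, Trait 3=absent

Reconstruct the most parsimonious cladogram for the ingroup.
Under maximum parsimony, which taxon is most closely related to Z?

V

Character polarity is set by the outgroup: the derived state is whichever differs from the outgroup's state, so for Trait 1 the derived state is 'absent', and for the remaining characters it is 'present'.
Trait 1 (derived state 'absent') is unique to V (autapomorphy; uninformative for grouping).
Trait 2: derived state 'present' in P, V, and Z only — synapomorphy for {P, V, Z}.
Trait 3 (derived state 'present') is shared by V and Z — a synapomorphy uniting that clade.
Most parsimonious ingroup topology: (D,((Z,V),P)).
Z and V form a cherry on this tree, so they are sister taxa.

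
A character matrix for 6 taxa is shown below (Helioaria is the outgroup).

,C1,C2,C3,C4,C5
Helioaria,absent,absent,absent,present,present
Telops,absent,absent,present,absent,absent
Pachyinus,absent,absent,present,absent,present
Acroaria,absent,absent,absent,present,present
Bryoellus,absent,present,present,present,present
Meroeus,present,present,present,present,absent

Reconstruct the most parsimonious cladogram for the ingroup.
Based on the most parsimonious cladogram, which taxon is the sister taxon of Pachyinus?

Telops

Character polarity is set by the outgroup: the derived state is whichever differs from the outgroup's state, so for C4, C5 the derived state is 'absent', and for the remaining characters it is 'present'.
C1 (derived state 'present') is unique to Meroeus (autapomorphy; uninformative for grouping).
C2: derived state 'present' in Bryoellus and Meroeus only — synapomorphy for {Bryoellus, Meroeus}.
Only Bryoellus, Meroeus, Pachyinus, and Telops show the derived state 'present' for C3, supporting them as a clade.
C4 (derived state 'absent') is shared by Pachyinus and Telops — a synapomorphy uniting that clade.
C5 groups Meroeus and Telops, which is incompatible with the clades supported by the remaining characters; treating it as convergent (homoplasy) costs fewer steps than any alternative tree.
Most parsimonious ingroup topology: (((Telops,Pachyinus),(Bryoellus,Meroeus)),Acroaria).
Pachyinus and Telops form a cherry on this tree, so they are sister taxa.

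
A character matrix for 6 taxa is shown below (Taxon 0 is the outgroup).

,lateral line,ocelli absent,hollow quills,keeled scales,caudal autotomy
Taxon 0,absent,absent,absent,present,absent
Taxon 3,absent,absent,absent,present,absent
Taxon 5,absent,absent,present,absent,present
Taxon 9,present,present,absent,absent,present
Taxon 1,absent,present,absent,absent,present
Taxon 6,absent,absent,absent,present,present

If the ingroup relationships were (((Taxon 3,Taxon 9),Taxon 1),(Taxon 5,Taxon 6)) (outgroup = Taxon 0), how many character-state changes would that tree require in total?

Map each character onto (((Taxon 3,Taxon 9),Taxon 1),(Taxon 5,Taxon 6)) (rooted by Taxon 0) and count the minimum state changes it requires (Fitch parsimony):
lateral line: 1; ocelli absent: 2; hollow quills: 1; keeled scales: 3; caudal autotomy: 2.
Total tree length = 9.

9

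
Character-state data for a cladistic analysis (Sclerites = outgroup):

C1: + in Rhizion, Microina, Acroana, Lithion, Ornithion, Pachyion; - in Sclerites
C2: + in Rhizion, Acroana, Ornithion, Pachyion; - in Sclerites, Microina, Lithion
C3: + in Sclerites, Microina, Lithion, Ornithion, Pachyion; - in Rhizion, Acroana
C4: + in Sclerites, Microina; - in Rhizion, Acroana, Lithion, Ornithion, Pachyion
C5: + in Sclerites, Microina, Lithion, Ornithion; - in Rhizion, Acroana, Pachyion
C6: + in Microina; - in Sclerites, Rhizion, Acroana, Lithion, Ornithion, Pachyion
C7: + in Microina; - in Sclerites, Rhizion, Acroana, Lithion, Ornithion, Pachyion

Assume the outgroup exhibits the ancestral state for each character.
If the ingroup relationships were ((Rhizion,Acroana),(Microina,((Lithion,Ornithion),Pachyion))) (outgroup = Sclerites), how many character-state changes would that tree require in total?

11

Map each character onto ((Rhizion,Acroana),(Microina,((Lithion,Ornithion),Pachyion))) (rooted by Sclerites) and count the minimum state changes it requires (Fitch parsimony):
C1: 1; C2: 3; C3: 1; C4: 2; C5: 2; C6: 1; C7: 1.
Total tree length = 11.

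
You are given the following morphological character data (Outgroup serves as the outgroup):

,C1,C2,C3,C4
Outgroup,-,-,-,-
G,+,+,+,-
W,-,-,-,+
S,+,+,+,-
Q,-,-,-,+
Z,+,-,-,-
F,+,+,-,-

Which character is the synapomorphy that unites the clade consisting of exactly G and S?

C3

The outgroup has state '-' for every character, so '+' is the derived state throughout.
Only F, G, S, and Z show the derived state '+' for C1, supporting them as a clade.
Only F, G, and S show the derived state '+' for C2, supporting them as a clade.
C3 (derived state '+') is shared by G and S — a synapomorphy uniting that clade.
C4 (derived state '+') is shared by Q and W — a synapomorphy uniting that clade.
Most parsimonious ingroup topology: ((((G,S),F),Z),(W,Q)).
The clade {G, S} is supported by C3: its derived state '+' occurs in exactly those taxa and in no other taxon (including the outgroup).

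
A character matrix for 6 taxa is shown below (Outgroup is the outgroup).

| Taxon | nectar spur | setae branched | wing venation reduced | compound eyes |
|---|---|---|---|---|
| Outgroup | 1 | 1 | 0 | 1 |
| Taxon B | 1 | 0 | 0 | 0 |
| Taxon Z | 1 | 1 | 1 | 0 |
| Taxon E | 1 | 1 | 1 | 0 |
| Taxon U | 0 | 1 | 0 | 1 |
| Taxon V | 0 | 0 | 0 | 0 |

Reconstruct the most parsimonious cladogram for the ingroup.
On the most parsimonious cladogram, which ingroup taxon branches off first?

Taxon U

Character polarity is set by the outgroup: the derived state is whichever differs from the outgroup's state, so for nectar spur, setae branched, compound eyes the derived state is '0', and for the remaining characters it is '1'.
nectar spur (state '0') occurs in Taxon U and Taxon V but conflicts with the nesting implied by the other characters — most parsimoniously interpreted as homoplasy.
setae branched (derived state '0') is shared by Taxon B and Taxon V — a synapomorphy uniting that clade.
wing venation reduced (derived state '1') is shared by Taxon E and Taxon Z — a synapomorphy uniting that clade.
Only Taxon B, Taxon E, Taxon V, and Taxon Z show the derived state '0' for compound eyes, supporting them as a clade.
Most parsimonious ingroup topology: (((Taxon B,Taxon V),(Taxon Z,Taxon E)),Taxon U).
Taxon U is sister to the clade containing all other ingroup taxa, so it is the earliest-diverging (most basal) ingroup lineage.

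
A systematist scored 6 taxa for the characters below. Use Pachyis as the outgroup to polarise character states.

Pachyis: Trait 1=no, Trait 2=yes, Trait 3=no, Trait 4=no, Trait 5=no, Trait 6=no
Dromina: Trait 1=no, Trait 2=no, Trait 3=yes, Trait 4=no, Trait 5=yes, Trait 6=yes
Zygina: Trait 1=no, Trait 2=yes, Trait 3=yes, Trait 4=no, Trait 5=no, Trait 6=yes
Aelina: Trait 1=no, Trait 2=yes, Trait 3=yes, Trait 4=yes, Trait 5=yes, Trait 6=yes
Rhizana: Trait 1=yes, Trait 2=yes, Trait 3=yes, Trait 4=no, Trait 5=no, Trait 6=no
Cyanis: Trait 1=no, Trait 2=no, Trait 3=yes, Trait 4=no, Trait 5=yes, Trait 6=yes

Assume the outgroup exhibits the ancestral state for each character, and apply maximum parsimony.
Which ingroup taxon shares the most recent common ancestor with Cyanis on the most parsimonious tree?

Character polarity is set by the outgroup: the derived state is whichever differs from the outgroup's state, so for Trait 2 the derived state is 'no', and for the remaining characters it is 'yes'.
Trait 1: derived state 'yes' in Rhizana only — an autapomorphy, so it tells us nothing about relationships among taxa.
Trait 2 (derived state 'no') is shared by Cyanis and Dromina — a synapomorphy uniting that clade.
All ingroup taxa share the derived state 'yes' for Trait 3; it defines the ingroup but does not resolve relationships within it.
Trait 4: derived state 'yes' in Aelina only — an autapomorphy, so it tells us nothing about relationships among taxa.
Only Aelina, Cyanis, and Dromina show the derived state 'yes' for Trait 5, supporting them as a clade.
Trait 6 (derived state 'yes') is shared by Aelina, Cyanis, Dromina, and Zygina — a synapomorphy uniting that clade.
Most parsimonious ingroup topology: ((((Dromina,Cyanis),Aelina),Zygina),Rhizana).
Cyanis and Dromina form a cherry on this tree, so they are sister taxa.

Dromina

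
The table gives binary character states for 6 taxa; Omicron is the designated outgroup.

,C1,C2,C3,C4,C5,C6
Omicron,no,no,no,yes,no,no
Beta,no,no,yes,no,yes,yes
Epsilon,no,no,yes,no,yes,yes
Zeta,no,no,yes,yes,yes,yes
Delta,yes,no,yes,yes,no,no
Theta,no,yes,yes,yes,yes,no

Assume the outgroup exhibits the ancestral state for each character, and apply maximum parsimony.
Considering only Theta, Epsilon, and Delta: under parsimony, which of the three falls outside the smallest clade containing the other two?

Character polarity is set by the outgroup: the derived state is whichever differs from the outgroup's state, so for C4 the derived state is 'no', and for the remaining characters it is 'yes'.
C1: derived state 'yes' in Delta only — an autapomorphy, so it tells us nothing about relationships among taxa.
C2 (derived state 'yes') is unique to Theta (autapomorphy; uninformative for grouping).
All ingroup taxa share the derived state 'yes' for C3; it defines the ingroup but does not resolve relationships within it.
C4 (derived state 'no') is shared by Beta and Epsilon — a synapomorphy uniting that clade.
C5 (derived state 'yes') is shared by Beta, Epsilon, Theta, and Zeta — a synapomorphy uniting that clade.
C6: derived state 'yes' in Beta, Epsilon, and Zeta only — synapomorphy for {Beta, Epsilon, Zeta}.
Most parsimonious ingroup topology: ((((Beta,Epsilon),Zeta),Theta),Delta).
Theta and Epsilon share a more recent common ancestor with each other than either does with Delta, so Delta is the least closely related of the three.

Delta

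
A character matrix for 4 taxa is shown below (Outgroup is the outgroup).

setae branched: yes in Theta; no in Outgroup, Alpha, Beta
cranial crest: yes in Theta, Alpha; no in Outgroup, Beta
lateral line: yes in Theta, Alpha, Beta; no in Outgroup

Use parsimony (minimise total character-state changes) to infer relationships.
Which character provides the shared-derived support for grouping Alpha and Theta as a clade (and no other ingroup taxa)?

The outgroup has state 'no' for every character, so 'yes' is the derived state throughout.
setae branched (derived state 'yes') is unique to Theta (autapomorphy; uninformative for grouping).
cranial crest: derived state 'yes' in Alpha and Theta only — synapomorphy for {Alpha, Theta}.
lateral line (derived state 'yes') is shared by all ingroup taxa — unites the whole ingroup.
Most parsimonious ingroup topology: ((Theta,Alpha),Beta).
The clade {Alpha, Theta} is supported by cranial crest: its derived state 'yes' occurs in exactly those taxa and in no other taxon (including the outgroup).

cranial crest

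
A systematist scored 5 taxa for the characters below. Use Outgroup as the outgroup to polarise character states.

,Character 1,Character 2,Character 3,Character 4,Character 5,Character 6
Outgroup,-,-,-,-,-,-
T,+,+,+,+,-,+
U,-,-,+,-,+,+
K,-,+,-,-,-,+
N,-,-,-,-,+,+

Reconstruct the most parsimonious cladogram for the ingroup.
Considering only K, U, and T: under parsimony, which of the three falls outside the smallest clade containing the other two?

The outgroup has state '-' for every character, so '+' is the derived state throughout.
Character 1: derived state '+' in T only — an autapomorphy, so it tells us nothing about relationships among taxa.
Only K and T show the derived state '+' for Character 2, supporting them as a clade.
Character 3 (state '+') occurs in T and U but conflicts with the nesting implied by the other characters — most parsimoniously interpreted as homoplasy.
Character 4 (derived state '+') is unique to T (autapomorphy; uninformative for grouping).
Only N and U show the derived state '+' for Character 5, supporting them as a clade.
All ingroup taxa share the derived state '+' for Character 6; it defines the ingroup but does not resolve relationships within it.
Most parsimonious ingroup topology: ((T,K),(U,N)).
K and T share a more recent common ancestor with each other than either does with U, so U is the least closely related of the three.

U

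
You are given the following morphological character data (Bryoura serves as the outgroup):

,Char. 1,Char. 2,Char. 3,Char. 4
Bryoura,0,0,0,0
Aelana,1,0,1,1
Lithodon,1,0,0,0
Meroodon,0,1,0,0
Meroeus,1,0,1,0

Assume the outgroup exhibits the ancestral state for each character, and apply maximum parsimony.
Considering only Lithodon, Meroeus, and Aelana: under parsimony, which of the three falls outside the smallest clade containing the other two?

The outgroup has state '0' for every character, so '1' is the derived state throughout.
Char. 1 (derived state '1') is shared by Aelana, Lithodon, and Meroeus — a synapomorphy uniting that clade.
Char. 2: derived state '1' in Meroodon only — an autapomorphy, so it tells us nothing about relationships among taxa.
Only Aelana and Meroeus show the derived state '1' for Char. 3, supporting them as a clade.
Char. 4: derived state '1' in Aelana only — an autapomorphy, so it tells us nothing about relationships among taxa.
Most parsimonious ingroup topology: (((Aelana,Meroeus),Lithodon),Meroodon).
Aelana and Meroeus share a more recent common ancestor with each other than either does with Lithodon, so Lithodon is the least closely related of the three.

Lithodon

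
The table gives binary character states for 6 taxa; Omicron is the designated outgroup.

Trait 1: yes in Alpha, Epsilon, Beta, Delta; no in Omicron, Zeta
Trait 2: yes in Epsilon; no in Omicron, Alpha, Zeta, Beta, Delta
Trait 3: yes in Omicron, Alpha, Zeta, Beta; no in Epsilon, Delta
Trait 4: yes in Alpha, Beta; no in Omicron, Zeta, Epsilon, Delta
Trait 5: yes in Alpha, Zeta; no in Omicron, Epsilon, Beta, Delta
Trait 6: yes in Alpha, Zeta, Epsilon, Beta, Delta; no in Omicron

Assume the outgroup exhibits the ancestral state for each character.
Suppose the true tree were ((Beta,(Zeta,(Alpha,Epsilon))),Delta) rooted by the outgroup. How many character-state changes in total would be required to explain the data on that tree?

Map each character onto ((Beta,(Zeta,(Alpha,Epsilon))),Delta) (rooted by Omicron) and count the minimum state changes it requires (Fitch parsimony):
Trait 1: 2; Trait 2: 1; Trait 3: 2; Trait 4: 2; Trait 5: 2; Trait 6: 1.
Total tree length = 10.

10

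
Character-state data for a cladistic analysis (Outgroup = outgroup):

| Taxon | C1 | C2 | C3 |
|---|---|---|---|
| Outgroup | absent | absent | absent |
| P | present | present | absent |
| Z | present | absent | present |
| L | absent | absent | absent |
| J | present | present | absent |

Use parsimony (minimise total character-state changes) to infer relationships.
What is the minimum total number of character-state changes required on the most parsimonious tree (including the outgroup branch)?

3

The outgroup has state 'absent' for every character, so 'present' is the derived state throughout.
C1 (derived state 'present') is shared by J, P, and Z — a synapomorphy uniting that clade.
Only J and P show the derived state 'present' for C2, supporting them as a clade.
C3 (derived state 'present') is unique to Z (autapomorphy; uninformative for grouping).
Most parsimonious ingroup topology: (((P,J),Z),L).
Changes per character on this tree: C1: 1; C2: 1; C3: 1.
Total = 3.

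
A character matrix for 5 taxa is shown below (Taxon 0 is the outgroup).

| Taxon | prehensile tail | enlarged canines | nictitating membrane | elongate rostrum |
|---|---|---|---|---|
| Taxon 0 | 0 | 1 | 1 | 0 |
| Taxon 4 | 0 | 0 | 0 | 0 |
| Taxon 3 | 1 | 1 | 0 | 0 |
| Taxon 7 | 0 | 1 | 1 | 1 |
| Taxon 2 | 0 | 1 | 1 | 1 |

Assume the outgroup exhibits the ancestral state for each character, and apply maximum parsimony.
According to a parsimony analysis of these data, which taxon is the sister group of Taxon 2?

Character polarity is set by the outgroup: the derived state is whichever differs from the outgroup's state, so for enlarged canines, nictitating membrane the derived state is '0', and for the remaining characters it is '1'.
prehensile tail: derived state '1' in Taxon 3 only — an autapomorphy, so it tells us nothing about relationships among taxa.
enlarged canines (derived state '0') is unique to Taxon 4 (autapomorphy; uninformative for grouping).
Only Taxon 3 and Taxon 4 show the derived state '0' for nictitating membrane, supporting them as a clade.
elongate rostrum: derived state '1' in Taxon 2 and Taxon 7 only — synapomorphy for {Taxon 2, Taxon 7}.
Most parsimonious ingroup topology: ((Taxon 4,Taxon 3),(Taxon 7,Taxon 2)).
Taxon 2 and Taxon 7 form a cherry on this tree, so they are sister taxa.

Taxon 7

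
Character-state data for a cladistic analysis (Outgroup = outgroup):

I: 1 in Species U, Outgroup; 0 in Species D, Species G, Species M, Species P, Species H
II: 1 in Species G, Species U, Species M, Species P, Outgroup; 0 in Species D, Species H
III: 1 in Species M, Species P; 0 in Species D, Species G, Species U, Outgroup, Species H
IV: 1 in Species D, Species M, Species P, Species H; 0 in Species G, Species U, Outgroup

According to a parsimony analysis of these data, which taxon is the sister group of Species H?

Character polarity is set by the outgroup: the derived state is whichever differs from the outgroup's state, so for I, II the derived state is '0', and for the remaining characters it is '1'.
Only Species D, Species G, Species H, Species M, and Species P show the derived state '0' for I, supporting them as a clade.
Only Species D and Species H show the derived state '0' for II, supporting them as a clade.
III (derived state '1') is shared by Species M and Species P — a synapomorphy uniting that clade.
IV: derived state '1' in Species D, Species H, Species M, and Species P only — synapomorphy for {Species D, Species H, Species M, Species P}.
Most parsimonious ingroup topology: (Species U,(((Species D,Species H),(Species P,Species M)),Species G)).
Species H and Species D form a cherry on this tree, so they are sister taxa.

Species D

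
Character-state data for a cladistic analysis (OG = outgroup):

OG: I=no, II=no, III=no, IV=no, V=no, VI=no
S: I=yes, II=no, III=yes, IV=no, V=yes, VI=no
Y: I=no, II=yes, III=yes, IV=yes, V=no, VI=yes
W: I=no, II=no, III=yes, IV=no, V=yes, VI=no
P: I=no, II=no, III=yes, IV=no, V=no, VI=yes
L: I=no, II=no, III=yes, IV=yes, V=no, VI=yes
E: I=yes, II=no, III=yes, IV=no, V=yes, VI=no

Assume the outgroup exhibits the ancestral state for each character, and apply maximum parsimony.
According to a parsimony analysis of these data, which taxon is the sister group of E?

The outgroup has state 'no' for every character, so 'yes' is the derived state throughout.
I (derived state 'yes') is shared by E and S — a synapomorphy uniting that clade.
II: derived state 'yes' in Y only — an autapomorphy, so it tells us nothing about relationships among taxa.
III (derived state 'yes') is shared by all ingroup taxa — unites the whole ingroup.
IV (derived state 'yes') is shared by L and Y — a synapomorphy uniting that clade.
V (derived state 'yes') is shared by E, S, and W — a synapomorphy uniting that clade.
Only L, P, and Y show the derived state 'yes' for VI, supporting them as a clade.
Most parsimonious ingroup topology: (((S,E),W),((Y,L),P)).
E and S form a cherry on this tree, so they are sister taxa.

S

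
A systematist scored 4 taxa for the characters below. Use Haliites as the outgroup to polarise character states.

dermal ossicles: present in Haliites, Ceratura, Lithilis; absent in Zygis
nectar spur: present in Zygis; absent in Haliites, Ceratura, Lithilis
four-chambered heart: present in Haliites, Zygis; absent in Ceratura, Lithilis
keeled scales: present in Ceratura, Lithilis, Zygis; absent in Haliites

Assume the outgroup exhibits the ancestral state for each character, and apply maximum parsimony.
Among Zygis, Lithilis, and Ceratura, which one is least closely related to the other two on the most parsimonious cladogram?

Character polarity is set by the outgroup: the derived state is whichever differs from the outgroup's state, so for dermal ossicles, four-chambered heart the derived state is 'absent', and for the remaining characters it is 'present'.
dermal ossicles (derived state 'absent') is unique to Zygis (autapomorphy; uninformative for grouping).
nectar spur: derived state 'present' in Zygis only — an autapomorphy, so it tells us nothing about relationships among taxa.
four-chambered heart (derived state 'absent') is shared by Ceratura and Lithilis — a synapomorphy uniting that clade.
All ingroup taxa share the derived state 'present' for keeled scales; it defines the ingroup but does not resolve relationships within it.
Most parsimonious ingroup topology: (Zygis,(Lithilis,Ceratura)).
Ceratura and Lithilis share a more recent common ancestor with each other than either does with Zygis, so Zygis is the least closely related of the three.

Zygis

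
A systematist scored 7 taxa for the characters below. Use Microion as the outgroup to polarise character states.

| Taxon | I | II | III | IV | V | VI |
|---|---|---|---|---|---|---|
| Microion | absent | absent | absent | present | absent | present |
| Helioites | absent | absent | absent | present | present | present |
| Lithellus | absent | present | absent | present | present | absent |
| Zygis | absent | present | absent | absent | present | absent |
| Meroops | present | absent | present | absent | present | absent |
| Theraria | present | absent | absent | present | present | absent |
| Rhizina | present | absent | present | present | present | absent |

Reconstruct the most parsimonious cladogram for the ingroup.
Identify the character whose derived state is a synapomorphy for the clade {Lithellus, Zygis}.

II

Character polarity is set by the outgroup: the derived state is whichever differs from the outgroup's state, so for IV, VI the derived state is 'absent', and for the remaining characters it is 'present'.
Only Meroops, Rhizina, and Theraria show the derived state 'present' for I, supporting them as a clade.
II: derived state 'present' in Lithellus and Zygis only — synapomorphy for {Lithellus, Zygis}.
III: derived state 'present' in Meroops and Rhizina only — synapomorphy for {Meroops, Rhizina}.
IV (state 'absent') occurs in Meroops and Zygis but conflicts with the nesting implied by the other characters — most parsimoniously interpreted as homoplasy.
All ingroup taxa share the derived state 'present' for V; it defines the ingroup but does not resolve relationships within it.
Only Lithellus, Meroops, Rhizina, Theraria, and Zygis show the derived state 'absent' for VI, supporting them as a clade.
Most parsimonious ingroup topology: (Helioites,((Lithellus,Zygis),((Meroops,Rhizina),Theraria))).
The clade {Lithellus, Zygis} is supported by II: its derived state 'present' occurs in exactly those taxa and in no other taxon (including the outgroup).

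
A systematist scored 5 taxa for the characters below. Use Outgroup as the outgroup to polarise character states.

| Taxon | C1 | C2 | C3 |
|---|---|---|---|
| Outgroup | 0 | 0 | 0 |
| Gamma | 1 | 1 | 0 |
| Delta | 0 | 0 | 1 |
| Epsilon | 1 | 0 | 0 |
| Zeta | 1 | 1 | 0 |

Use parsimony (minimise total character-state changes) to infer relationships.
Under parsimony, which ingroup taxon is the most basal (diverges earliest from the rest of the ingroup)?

Delta

The outgroup has state '0' for every character, so '1' is the derived state throughout.
C1: derived state '1' in Epsilon, Gamma, and Zeta only — synapomorphy for {Epsilon, Gamma, Zeta}.
C2: derived state '1' in Gamma and Zeta only — synapomorphy for {Gamma, Zeta}.
C3: derived state '1' in Delta only — an autapomorphy, so it tells us nothing about relationships among taxa.
Most parsimonious ingroup topology: (((Gamma,Zeta),Epsilon),Delta).
Delta is sister to the clade containing all other ingroup taxa, so it is the earliest-diverging (most basal) ingroup lineage.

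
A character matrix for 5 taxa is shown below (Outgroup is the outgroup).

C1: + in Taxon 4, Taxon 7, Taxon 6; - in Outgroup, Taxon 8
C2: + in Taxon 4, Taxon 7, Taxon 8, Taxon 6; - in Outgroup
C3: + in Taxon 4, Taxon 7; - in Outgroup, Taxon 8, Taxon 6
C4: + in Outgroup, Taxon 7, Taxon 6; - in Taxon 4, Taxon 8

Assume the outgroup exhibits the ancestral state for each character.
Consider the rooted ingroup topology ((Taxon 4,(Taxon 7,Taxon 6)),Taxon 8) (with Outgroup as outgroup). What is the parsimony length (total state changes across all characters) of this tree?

Map each character onto ((Taxon 4,(Taxon 7,Taxon 6)),Taxon 8) (rooted by Outgroup) and count the minimum state changes it requires (Fitch parsimony):
C1: 1; C2: 1; C3: 2; C4: 2.
Total tree length = 6.

6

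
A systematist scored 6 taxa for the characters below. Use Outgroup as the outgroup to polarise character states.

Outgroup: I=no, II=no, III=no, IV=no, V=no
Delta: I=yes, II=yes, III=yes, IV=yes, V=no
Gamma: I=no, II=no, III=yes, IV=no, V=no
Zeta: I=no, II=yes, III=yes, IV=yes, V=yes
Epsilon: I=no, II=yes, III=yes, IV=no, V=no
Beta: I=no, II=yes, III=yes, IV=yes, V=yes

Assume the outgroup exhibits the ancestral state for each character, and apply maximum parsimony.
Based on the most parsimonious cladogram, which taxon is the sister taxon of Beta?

Zeta

The outgroup has state 'no' for every character, so 'yes' is the derived state throughout.
I (derived state 'yes') is unique to Delta (autapomorphy; uninformative for grouping).
II: derived state 'yes' in Beta, Delta, Epsilon, and Zeta only — synapomorphy for {Beta, Delta, Epsilon, Zeta}.
III (derived state 'yes') is shared by all ingroup taxa — unites the whole ingroup.
IV: derived state 'yes' in Beta, Delta, and Zeta only — synapomorphy for {Beta, Delta, Zeta}.
Only Beta and Zeta show the derived state 'yes' for V, supporting them as a clade.
Most parsimonious ingroup topology: (((Delta,(Zeta,Beta)),Epsilon),Gamma).
Beta and Zeta form a cherry on this tree, so they are sister taxa.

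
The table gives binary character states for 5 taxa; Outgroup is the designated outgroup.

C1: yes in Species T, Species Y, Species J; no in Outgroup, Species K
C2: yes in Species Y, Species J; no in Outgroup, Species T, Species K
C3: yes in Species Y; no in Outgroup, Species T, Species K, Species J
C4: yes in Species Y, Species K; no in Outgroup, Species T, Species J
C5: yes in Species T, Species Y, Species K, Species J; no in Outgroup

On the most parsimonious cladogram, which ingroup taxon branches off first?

The outgroup has state 'no' for every character, so 'yes' is the derived state throughout.
Only Species J, Species T, and Species Y show the derived state 'yes' for C1, supporting them as a clade.
Only Species J and Species Y show the derived state 'yes' for C2, supporting them as a clade.
C3: derived state 'yes' in Species Y only — an autapomorphy, so it tells us nothing about relationships among taxa.
C4 (state 'yes') occurs in Species K and Species Y but conflicts with the nesting implied by the other characters — most parsimoniously interpreted as homoplasy.
All ingroup taxa share the derived state 'yes' for C5; it defines the ingroup but does not resolve relationships within it.
Most parsimonious ingroup topology: ((Species T,(Species Y,Species J)),Species K).
Species K is sister to the clade containing all other ingroup taxa, so it is the earliest-diverging (most basal) ingroup lineage.

Species K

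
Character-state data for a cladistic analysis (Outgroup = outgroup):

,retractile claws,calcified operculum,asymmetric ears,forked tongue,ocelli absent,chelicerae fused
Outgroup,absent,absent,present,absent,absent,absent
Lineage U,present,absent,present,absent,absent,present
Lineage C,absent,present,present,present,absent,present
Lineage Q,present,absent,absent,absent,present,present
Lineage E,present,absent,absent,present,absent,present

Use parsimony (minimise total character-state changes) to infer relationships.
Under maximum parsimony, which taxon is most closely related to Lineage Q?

Lineage E

Character polarity is set by the outgroup: the derived state is whichever differs from the outgroup's state, so for asymmetric ears the derived state is 'absent', and for the remaining characters it is 'present'.
retractile claws: derived state 'present' in Lineage E, Lineage Q, and Lineage U only — synapomorphy for {Lineage E, Lineage Q, Lineage U}.
calcified operculum (derived state 'present') is unique to Lineage C (autapomorphy; uninformative for grouping).
Only Lineage E and Lineage Q show the derived state 'absent' for asymmetric ears, supporting them as a clade.
forked tongue groups Lineage C and Lineage E, which is incompatible with the clades supported by the remaining characters; treating it as convergent (homoplasy) costs fewer steps than any alternative tree.
ocelli absent: derived state 'present' in Lineage Q only — an autapomorphy, so it tells us nothing about relationships among taxa.
All ingroup taxa share the derived state 'present' for chelicerae fused; it defines the ingroup but does not resolve relationships within it.
Most parsimonious ingroup topology: ((Lineage U,(Lineage Q,Lineage E)),Lineage C).
Lineage Q and Lineage E form a cherry on this tree, so they are sister taxa.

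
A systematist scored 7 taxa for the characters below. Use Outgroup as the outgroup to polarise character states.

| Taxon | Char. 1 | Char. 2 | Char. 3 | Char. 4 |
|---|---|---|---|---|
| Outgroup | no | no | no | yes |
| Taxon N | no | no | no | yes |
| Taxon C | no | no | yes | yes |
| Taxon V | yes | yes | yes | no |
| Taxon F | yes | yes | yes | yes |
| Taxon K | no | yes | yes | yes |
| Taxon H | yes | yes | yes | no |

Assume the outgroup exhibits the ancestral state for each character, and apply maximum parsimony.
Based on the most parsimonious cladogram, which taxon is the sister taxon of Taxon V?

Character polarity is set by the outgroup: the derived state is whichever differs from the outgroup's state, so for Char. 4 the derived state is 'no', and for the remaining characters it is 'yes'.
Char. 1 (derived state 'yes') is shared by Taxon F, Taxon H, and Taxon V — a synapomorphy uniting that clade.
Char. 2 (derived state 'yes') is shared by Taxon F, Taxon H, Taxon K, and Taxon V — a synapomorphy uniting that clade.
Char. 3: derived state 'yes' in Taxon C, Taxon F, Taxon H, Taxon K, and Taxon V only — synapomorphy for {Taxon C, Taxon F, Taxon H, Taxon K, Taxon V}.
Char. 4: derived state 'no' in Taxon H and Taxon V only — synapomorphy for {Taxon H, Taxon V}.
Most parsimonious ingroup topology: (Taxon N,(Taxon C,(((Taxon V,Taxon H),Taxon F),Taxon K))).
Taxon V and Taxon H form a cherry on this tree, so they are sister taxa.

Taxon H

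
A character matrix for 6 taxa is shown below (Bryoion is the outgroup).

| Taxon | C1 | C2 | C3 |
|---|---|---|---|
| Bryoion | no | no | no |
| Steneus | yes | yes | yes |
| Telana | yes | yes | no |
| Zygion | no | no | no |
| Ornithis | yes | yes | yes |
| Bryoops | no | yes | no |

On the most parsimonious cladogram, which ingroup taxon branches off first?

The outgroup has state 'no' for every character, so 'yes' is the derived state throughout.
C1 (derived state 'yes') is shared by Ornithis, Steneus, and Telana — a synapomorphy uniting that clade.
C2: derived state 'yes' in Bryoops, Ornithis, Steneus, and Telana only — synapomorphy for {Bryoops, Ornithis, Steneus, Telana}.
C3: derived state 'yes' in Ornithis and Steneus only — synapomorphy for {Ornithis, Steneus}.
Most parsimonious ingroup topology: ((((Steneus,Ornithis),Telana),Bryoops),Zygion).
Zygion is sister to the clade containing all other ingroup taxa, so it is the earliest-diverging (most basal) ingroup lineage.

Zygion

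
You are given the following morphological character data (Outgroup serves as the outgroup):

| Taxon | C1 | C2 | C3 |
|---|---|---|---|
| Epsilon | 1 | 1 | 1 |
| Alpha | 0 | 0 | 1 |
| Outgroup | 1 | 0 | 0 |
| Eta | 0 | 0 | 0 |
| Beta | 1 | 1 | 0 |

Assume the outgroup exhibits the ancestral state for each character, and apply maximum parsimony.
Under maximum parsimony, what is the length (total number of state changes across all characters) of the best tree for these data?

4

Character polarity is set by the outgroup: the derived state is whichever differs from the outgroup's state, so for C1 the derived state is '0', and for the remaining characters it is '1'.
C1: derived state '0' in Alpha and Eta only — synapomorphy for {Alpha, Eta}.
Only Beta and Epsilon show the derived state '1' for C2, supporting them as a clade.
C3 groups Alpha and Epsilon, which is incompatible with the clades supported by the remaining characters; treating it as convergent (homoplasy) costs fewer steps than any alternative tree.
Most parsimonious ingroup topology: ((Epsilon,Beta),(Eta,Alpha)).
Changes per character on this tree: C1: 1; C2: 1; C3: 2.
Total = 4.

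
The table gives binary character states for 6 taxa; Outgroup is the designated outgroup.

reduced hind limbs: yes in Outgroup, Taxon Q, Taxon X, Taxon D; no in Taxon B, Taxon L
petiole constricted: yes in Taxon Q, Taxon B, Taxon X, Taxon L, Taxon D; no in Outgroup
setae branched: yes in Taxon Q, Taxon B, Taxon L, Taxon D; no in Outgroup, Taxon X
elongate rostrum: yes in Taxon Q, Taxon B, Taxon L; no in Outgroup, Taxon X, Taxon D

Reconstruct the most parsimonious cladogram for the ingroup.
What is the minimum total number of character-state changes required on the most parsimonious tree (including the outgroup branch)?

4

Character polarity is set by the outgroup: the derived state is whichever differs from the outgroup's state, so for reduced hind limbs the derived state is 'no', and for the remaining characters it is 'yes'.
Only Taxon B and Taxon L show the derived state 'no' for reduced hind limbs, supporting them as a clade.
petiole constricted (derived state 'yes') is shared by all ingroup taxa — unites the whole ingroup.
Only Taxon B, Taxon D, Taxon L, and Taxon Q show the derived state 'yes' for setae branched, supporting them as a clade.
elongate rostrum (derived state 'yes') is shared by Taxon B, Taxon L, and Taxon Q — a synapomorphy uniting that clade.
Most parsimonious ingroup topology: (((Taxon Q,(Taxon B,Taxon L)),Taxon D),Taxon X).
Changes per character on this tree: reduced hind limbs: 1; petiole constricted: 1; setae branched: 1; elongate rostrum: 1.
Total = 4.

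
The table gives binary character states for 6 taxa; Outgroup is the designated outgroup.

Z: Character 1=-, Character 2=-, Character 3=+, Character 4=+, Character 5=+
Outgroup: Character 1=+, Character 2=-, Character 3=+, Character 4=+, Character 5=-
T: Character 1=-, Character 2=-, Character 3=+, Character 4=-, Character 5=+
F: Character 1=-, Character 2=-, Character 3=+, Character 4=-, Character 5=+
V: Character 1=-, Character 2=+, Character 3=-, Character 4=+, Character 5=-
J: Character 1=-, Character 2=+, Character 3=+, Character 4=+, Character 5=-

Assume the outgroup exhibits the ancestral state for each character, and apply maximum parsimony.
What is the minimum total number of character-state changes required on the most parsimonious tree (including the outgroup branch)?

Character polarity is set by the outgroup: the derived state is whichever differs from the outgroup's state, so for Character 1, Character 3, Character 4 the derived state is '-', and for the remaining characters it is '+'.
All ingroup taxa share the derived state '-' for Character 1; it defines the ingroup but does not resolve relationships within it.
Character 2: derived state '+' in J and V only — synapomorphy for {J, V}.
Character 3: derived state '-' in V only — an autapomorphy, so it tells us nothing about relationships among taxa.
Character 4 (derived state '-') is shared by F and T — a synapomorphy uniting that clade.
Character 5 (derived state '+') is shared by F, T, and Z — a synapomorphy uniting that clade.
Most parsimonious ingroup topology: (((T,F),Z),(J,V)).
Changes per character on this tree: Character 1: 1; Character 2: 1; Character 3: 1; Character 4: 1; Character 5: 1.
Total = 5.

5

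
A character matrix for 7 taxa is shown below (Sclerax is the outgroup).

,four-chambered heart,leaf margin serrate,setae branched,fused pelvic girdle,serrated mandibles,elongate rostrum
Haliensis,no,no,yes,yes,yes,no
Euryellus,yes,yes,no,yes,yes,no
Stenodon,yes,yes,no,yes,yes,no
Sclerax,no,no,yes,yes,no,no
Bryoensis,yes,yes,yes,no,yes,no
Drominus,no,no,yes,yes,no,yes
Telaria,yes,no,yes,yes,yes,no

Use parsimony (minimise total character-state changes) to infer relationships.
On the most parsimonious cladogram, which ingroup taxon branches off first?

Character polarity is set by the outgroup: the derived state is whichever differs from the outgroup's state, so for setae branched, fused pelvic girdle the derived state is 'no', and for the remaining characters it is 'yes'.
Only Bryoensis, Euryellus, Stenodon, and Telaria show the derived state 'yes' for four-chambered heart, supporting them as a clade.
leaf margin serrate: derived state 'yes' in Bryoensis, Euryellus, and Stenodon only — synapomorphy for {Bryoensis, Euryellus, Stenodon}.
setae branched: derived state 'no' in Euryellus and Stenodon only — synapomorphy for {Euryellus, Stenodon}.
fused pelvic girdle (derived state 'no') is unique to Bryoensis (autapomorphy; uninformative for grouping).
serrated mandibles: derived state 'yes' in Bryoensis, Euryellus, Haliensis, Stenodon, and Telaria only — synapomorphy for {Bryoensis, Euryellus, Haliensis, Stenodon, Telaria}.
elongate rostrum (derived state 'yes') is unique to Drominus (autapomorphy; uninformative for grouping).
Most parsimonious ingroup topology: (((Telaria,((Euryellus,Stenodon),Bryoensis)),Haliensis),Drominus).
Drominus is sister to the clade containing all other ingroup taxa, so it is the earliest-diverging (most basal) ingroup lineage.

Drominus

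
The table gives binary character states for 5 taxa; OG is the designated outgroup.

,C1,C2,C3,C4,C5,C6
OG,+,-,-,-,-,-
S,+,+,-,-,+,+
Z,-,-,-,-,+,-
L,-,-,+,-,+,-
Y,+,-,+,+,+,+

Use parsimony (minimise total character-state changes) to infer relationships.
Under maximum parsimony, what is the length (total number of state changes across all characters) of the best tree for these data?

7

Character polarity is set by the outgroup: the derived state is whichever differs from the outgroup's state, so for C1 the derived state is '-', and for the remaining characters it is '+'.
C1 (derived state '-') is shared by L and Z — a synapomorphy uniting that clade.
C2 (derived state '+') is unique to S (autapomorphy; uninformative for grouping).
C3 groups L and Y, which is incompatible with the clades supported by the remaining characters; treating it as convergent (homoplasy) costs fewer steps than any alternative tree.
C4: derived state '+' in Y only — an autapomorphy, so it tells us nothing about relationships among taxa.
All ingroup taxa share the derived state '+' for C5; it defines the ingroup but does not resolve relationships within it.
C6: derived state '+' in S and Y only — synapomorphy for {S, Y}.
Most parsimonious ingroup topology: ((Y,S),(Z,L)).
Changes per character on this tree: C1: 1; C2: 1; C3: 2; C4: 1; C5: 1; C6: 1.
Total = 7.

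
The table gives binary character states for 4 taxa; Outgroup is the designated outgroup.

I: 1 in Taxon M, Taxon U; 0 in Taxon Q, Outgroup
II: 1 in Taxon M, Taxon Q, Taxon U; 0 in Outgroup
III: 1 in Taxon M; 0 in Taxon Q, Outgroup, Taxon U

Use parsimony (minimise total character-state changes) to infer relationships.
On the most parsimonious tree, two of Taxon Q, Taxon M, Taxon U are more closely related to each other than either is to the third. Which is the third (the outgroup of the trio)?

Taxon Q

The outgroup has state '0' for every character, so '1' is the derived state throughout.
Only Taxon M and Taxon U show the derived state '1' for I, supporting them as a clade.
II (derived state '1') is shared by all ingroup taxa — unites the whole ingroup.
III (derived state '1') is unique to Taxon M (autapomorphy; uninformative for grouping).
Most parsimonious ingroup topology: ((Taxon U,Taxon M),Taxon Q).
Taxon M and Taxon U share a more recent common ancestor with each other than either does with Taxon Q, so Taxon Q is the least closely related of the three.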